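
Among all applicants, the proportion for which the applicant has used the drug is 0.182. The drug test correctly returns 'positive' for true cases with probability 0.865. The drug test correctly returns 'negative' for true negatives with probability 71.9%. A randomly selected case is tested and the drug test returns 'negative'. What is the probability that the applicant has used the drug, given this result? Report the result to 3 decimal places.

Let H be the event that the applicant has used the drug. P(H) = 0.182, so P(¬H) = 0.818. With E the 'negative' result, P(E|H) = 0.135 and P(E|¬H) = 0.719.
P(E) = 0.135·0.182 + 0.719·0.818 = 0.024570 + 0.58814 = 0.61271.
By Bayes' theorem, P(H|E) = 0.024570 / 0.61271 = 0.040.

P(H | E) ≈ 0.040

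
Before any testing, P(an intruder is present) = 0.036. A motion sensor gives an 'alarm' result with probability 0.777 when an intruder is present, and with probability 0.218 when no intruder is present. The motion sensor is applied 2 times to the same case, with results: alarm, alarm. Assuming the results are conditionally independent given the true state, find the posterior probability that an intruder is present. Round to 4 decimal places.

Posterior P(H) ≈ 0.3218

With H the event that an intruder is present, the joint likelihood of the observed sequence is P(data|H) = 0.777·0.777 = 0.60373 and P(data|¬H) = 0.218·0.218 = 0.047524.
Bayes: P(H|data) = 0.036·0.60373 / (0.036·0.60373 + 0.964·0.047524) = 0.021734/0.067547 = 0.3218.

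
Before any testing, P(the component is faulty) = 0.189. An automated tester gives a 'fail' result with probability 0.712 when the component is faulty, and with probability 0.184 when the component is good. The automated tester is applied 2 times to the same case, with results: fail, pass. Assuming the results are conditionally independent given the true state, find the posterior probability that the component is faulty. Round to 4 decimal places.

Posterior P(H) ≈ 0.2414

Let H be the event that the component is faulty; start with P(H) = 0.189. P('fail'|H) = 0.712, P('fail'|¬H) = 0.184.
Update on result 1 ('fail'): P(H) ← 0.712·0.1890 / (0.712·0.1890 + 0.184·0.8110) = 0.13457/0.28379 = 0.4742.
Update on result 2 ('pass'): P(H) ← 0.288·0.4742 / (0.288·0.4742 + 0.816·0.5258) = 0.13656/0.56563 = 0.2414.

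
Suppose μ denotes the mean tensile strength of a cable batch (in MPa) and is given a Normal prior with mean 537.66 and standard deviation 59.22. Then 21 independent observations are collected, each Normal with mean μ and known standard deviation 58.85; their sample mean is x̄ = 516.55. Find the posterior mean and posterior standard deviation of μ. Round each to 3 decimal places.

Prior precision 1/τ₀² = 1/59.22² = 0.00028514; data precision n/σ² = 21/58.85² = 0.00606354.
Posterior precision = 0.00028514 + 0.00606354 = 0.00634868, giving posterior SD = 1/√0.00634868 = 12.550.
Posterior mean = (0.00028514·537.66 + 0.00606354·516.55) / 0.00634868 = 517.498.

Posterior mean ≈ 517.498; posterior SD ≈ 12.550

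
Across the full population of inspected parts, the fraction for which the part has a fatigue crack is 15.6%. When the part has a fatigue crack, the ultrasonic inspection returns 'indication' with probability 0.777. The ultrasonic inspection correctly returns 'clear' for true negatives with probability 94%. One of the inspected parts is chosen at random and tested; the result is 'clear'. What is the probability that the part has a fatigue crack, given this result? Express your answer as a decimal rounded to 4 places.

Let H be the event that the part has a fatigue crack. P(H) = 0.156, so P(¬H) = 0.844. With E the 'clear' result, P(E|H) = 0.223 and P(E|¬H) = 0.94.
P(E) = 0.223·0.156 + 0.94·0.844 = 0.034788 + 0.79336 = 0.82815.
By Bayes' theorem, P(H|E) = 0.034788 / 0.82815 = 0.0420.

P(H | E) ≈ 0.0420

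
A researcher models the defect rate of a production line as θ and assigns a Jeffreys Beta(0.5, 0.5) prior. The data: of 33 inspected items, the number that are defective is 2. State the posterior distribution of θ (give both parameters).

Posterior: Beta(2.5, 31.5)

Observing 2 successes and 31 failures updates Beta(0.5, 0.5) by adding the success and failure counts to the two shape parameters: α = 0.5+2 = 2.5, β = 0.5+31 = 31.5.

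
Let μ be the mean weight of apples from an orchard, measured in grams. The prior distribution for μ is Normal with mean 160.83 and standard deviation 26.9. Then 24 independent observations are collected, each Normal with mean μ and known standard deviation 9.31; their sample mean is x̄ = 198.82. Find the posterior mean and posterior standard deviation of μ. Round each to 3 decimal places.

Prior precision 1/τ₀² = 1/26.9² = 0.00138196; data precision n/σ² = 24/9.31² = 0.276893.
Posterior precision = 0.00138196 + 0.276893 = 0.278275, giving posterior SD = 1/√0.278275 = 1.896.
Posterior mean = (0.00138196·160.83 + 0.276893·198.82) / 0.278275 = 198.631.

Posterior mean ≈ 198.631; posterior SD ≈ 1.896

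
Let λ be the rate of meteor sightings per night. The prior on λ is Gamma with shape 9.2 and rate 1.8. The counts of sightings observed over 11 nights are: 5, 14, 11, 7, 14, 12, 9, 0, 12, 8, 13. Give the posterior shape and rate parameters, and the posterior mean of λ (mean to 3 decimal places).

Total count ∑xᵢ = 105 over n = 11 nights.
Gamma is conjugate to the Poisson likelihood: posterior is Gamma(shape = 9.2+105 = 114.2, rate = 1.8+11 = 12.8).
E[λ | data] = 114.2/12.8 = 8.922.

Posterior: Gamma(shape=114.2, rate=12.8); mean ≈ 8.922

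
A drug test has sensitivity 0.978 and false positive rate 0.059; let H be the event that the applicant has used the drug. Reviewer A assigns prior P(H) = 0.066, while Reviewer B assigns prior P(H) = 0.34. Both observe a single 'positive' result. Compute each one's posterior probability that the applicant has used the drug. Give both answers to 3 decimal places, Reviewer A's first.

P('+'|H) = 0.978, P('+'|¬H) = 0.059.
Reviewer A: numerator 0.978·0.066 = 0.064548; evidence = 0.064548+0.059·0.934 = 0.11965; posterior = 0.539.
Reviewer B: numerator 0.978·0.34 = 0.33252; evidence = 0.33252+0.059·0.66 = 0.37146; posterior = 0.895.

Reviewer A: 0.539; Reviewer B: 0.895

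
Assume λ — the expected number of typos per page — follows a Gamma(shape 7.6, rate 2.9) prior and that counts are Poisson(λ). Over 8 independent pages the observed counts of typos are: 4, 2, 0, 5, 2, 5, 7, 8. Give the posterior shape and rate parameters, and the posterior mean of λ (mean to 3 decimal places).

Posterior: Gamma(shape=40.6, rate=10.9); mean ≈ 3.725

The Poisson likelihood adds the total count to the shape and the number of exposure periods to the rate. Here ∑xᵢ = 33 and n = 8, so shape 7.6→40.6 and rate 2.9→10.9.
E[λ | data] = 40.6/10.9 = 3.725.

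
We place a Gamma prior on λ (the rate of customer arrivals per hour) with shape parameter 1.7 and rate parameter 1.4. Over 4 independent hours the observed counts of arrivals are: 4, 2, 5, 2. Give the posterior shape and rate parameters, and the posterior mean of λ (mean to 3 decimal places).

The Poisson likelihood adds the total count to the shape and the number of exposure periods to the rate. Here ∑xᵢ = 13 and n = 4, so shape 1.7→14.7 and rate 1.4→5.4.
Posterior mean = shape/rate = 14.7/5.4 = 2.722.

Posterior: Gamma(shape=14.7, rate=5.4); mean ≈ 2.722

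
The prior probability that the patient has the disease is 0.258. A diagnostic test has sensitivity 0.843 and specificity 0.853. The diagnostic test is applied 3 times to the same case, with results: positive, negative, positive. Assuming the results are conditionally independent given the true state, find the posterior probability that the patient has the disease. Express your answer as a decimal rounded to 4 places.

Let H be the event that the patient has the disease; start with P(H) = 0.258. P('positive'|H) = 0.843, P('positive'|¬H) = 0.147.
Update on result 1 ('positive'): P(H) ← 0.843·0.2580 / (0.843·0.2580 + 0.147·0.7420) = 0.21749/0.32657 = 0.6660.
Update on result 2 ('negative'): P(H) ← 0.157·0.6660 / (0.157·0.6660 + 0.853·0.3340) = 0.10456/0.38946 = 0.2685.
Update on result 3 ('positive'): P(H) ← 0.843·0.2685 / (0.843·0.2685 + 0.147·0.7315) = 0.22633/0.33386 = 0.6779.

Posterior P(H) ≈ 0.6779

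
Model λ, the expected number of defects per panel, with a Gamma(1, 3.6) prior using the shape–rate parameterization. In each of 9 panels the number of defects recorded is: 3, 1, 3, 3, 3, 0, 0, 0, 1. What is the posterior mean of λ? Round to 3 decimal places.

Posterior mean ≈ 1.190

The Poisson likelihood adds the total count to the shape and the number of exposure periods to the rate. Here ∑xᵢ = 14 and n = 9, so shape 1→15 and rate 3.6→12.6.
E[λ | data] = 15/12.6 = 1.190.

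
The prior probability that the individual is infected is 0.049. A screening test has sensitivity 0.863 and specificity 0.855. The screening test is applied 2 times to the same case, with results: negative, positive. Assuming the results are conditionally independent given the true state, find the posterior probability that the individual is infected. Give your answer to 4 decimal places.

Posterior P(H) ≈ 0.0468

Let H be the event that the individual is infected; start with P(H) = 0.049. P('positive'|H) = 0.863, P('positive'|¬H) = 0.145.
Update on result 1 ('negative'): P(H) ← 0.137·0.0490 / (0.137·0.0490 + 0.855·0.9510) = 0.0067130/0.81982 = 0.0082.
Update on result 2 ('positive'): P(H) ← 0.863·0.0082 / (0.863·0.0082 + 0.145·0.9918) = 0.0070666/0.15088 = 0.0468.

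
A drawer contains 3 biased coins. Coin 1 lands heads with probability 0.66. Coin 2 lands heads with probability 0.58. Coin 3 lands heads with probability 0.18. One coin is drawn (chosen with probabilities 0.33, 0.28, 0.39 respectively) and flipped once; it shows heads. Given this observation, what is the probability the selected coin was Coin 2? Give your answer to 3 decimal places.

Posterior probability ≈ 0.361

Tabulate prior·likelihood by source: [1] prior 0.33, lik 0.66, product 0.2178; [2] prior 0.28, lik 0.58, product 0.1624; [3] prior 0.39, lik 0.18, product 0.07020.
Normalizing constant = 0.45040; the posterior for Coin 2 is its product over the sum, 0.1624/0.45040 = 0.361.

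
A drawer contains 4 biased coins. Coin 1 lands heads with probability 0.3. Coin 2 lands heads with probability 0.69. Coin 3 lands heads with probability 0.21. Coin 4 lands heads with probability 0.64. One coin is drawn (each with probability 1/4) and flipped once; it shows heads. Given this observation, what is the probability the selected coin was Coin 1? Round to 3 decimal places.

Tabulate prior·likelihood by source: [1] prior 0.25, lik 0.3, product 0.07500; [2] prior 0.25, lik 0.69, product 0.1725; [3] prior 0.25, lik 0.21, product 0.05250; [4] prior 0.25, lik 0.64, product 0.1600.
Normalizing constant = 0.46000; the posterior for Coin 1 is its product over the sum, 0.07500/0.46000 = 0.163.

Posterior probability ≈ 0.163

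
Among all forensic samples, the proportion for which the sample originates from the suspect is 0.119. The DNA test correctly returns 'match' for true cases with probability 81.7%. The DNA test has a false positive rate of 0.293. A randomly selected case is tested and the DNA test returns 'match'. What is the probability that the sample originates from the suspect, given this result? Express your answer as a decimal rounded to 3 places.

Write H for 'the sample originates from the suspect'. Prior odds H:¬H = 0.119/0.881 = 0.13507. For the 'match' outcome, the likelihood ratio is 0.817/0.293 = 2.7884.
Posterior odds = 0.13507 × 2.7884 = 0.37664, so P(H|E) = 0.37664/(1+0.37664) = 0.274.

P(H | E) ≈ 0.274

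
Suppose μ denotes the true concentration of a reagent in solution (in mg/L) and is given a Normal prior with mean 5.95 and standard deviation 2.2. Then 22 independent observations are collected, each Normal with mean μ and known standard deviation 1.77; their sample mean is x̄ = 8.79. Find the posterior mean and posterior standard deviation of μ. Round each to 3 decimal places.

Posterior mean ≈ 8.709; posterior SD ≈ 0.372

Prior precision 1/τ₀² = 1/2.2² = 0.206612; data precision n/σ² = 22/1.77² = 7.02225.
Posterior precision = 0.206612 + 7.02225 = 7.22886, giving posterior SD = 1/√7.22886 = 0.372.
Posterior mean = (0.206612·5.95 + 7.02225·8.79) / 7.22886 = 8.709.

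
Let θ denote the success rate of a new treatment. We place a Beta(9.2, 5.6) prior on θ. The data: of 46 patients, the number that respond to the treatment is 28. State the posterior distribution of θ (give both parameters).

The binomial likelihood is conjugate to the Beta prior: with 28 successes and 18 failures, the posterior is Beta(9.2+28, 5.6+18) = Beta(37.2, 23.6).

Posterior: Beta(37.2, 23.6)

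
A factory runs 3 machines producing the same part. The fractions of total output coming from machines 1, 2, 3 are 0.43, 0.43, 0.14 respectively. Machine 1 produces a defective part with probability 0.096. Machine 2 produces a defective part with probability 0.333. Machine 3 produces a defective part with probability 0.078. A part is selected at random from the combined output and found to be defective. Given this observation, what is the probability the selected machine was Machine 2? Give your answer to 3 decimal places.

P(defective|M1) = 0.096; P(defective|M2) = 0.333; P(defective|M3) = 0.078.
Prior × likelihood for each source: 0.43·0.096=0.04128, 0.43·0.333=0.1432, 0.14·0.078=0.01092. Summing gives P(defective) = 0.19539.
P(Machine 2 | defective) = 0.1432 / 0.19539 = 0.733.

Posterior probability ≈ 0.733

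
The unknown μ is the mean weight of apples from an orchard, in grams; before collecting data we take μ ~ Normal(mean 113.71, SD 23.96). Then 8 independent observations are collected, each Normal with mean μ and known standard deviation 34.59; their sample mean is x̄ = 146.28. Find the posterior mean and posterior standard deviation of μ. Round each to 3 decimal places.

With known σ, the Normal prior is conjugate. Weight on the data is w = (n/σ²)/(n/σ² + 1/τ₀²) = 0.00668635/(0.00668635+0.00174191) = 0.79332.
Posterior mean = w·x̄ + (1−w)·μ₀ = 0.79332·146.28 + 0.20668·113.71 = 139.549. Posterior variance = 1/(0.00668635+0.00174191) = 118.648, so SD = 10.893.

Posterior mean ≈ 139.549; posterior SD ≈ 10.893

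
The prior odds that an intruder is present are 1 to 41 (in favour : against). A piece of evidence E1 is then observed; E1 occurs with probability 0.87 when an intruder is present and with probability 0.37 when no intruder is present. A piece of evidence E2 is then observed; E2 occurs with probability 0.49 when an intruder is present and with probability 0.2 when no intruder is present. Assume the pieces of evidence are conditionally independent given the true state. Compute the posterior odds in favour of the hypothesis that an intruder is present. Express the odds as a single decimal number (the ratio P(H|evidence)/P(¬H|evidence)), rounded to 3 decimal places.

Prior odds = 1/41 = 0.024390. In log-odds, ln(0.024390) = -3.7136.
Add log likelihood ratios: ln(2.3514) + ln(2.4500) = 1.7511.
Posterior log-odds = -1.9625, so posterior odds = exp(-1.9625) = 0.14051.

Posterior odds ≈ 0.141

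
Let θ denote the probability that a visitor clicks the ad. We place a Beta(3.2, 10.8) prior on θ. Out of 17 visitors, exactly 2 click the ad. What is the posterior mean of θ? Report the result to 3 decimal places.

Observing 2 successes and 15 failures updates Beta(3.2, 10.8) by adding the success and failure counts to the two shape parameters: α = 3.2+2 = 5.2, β = 10.8+15 = 25.8.
E[θ | data] = 5.2/(5.2+25.8) = 0.168.

Posterior mean ≈ 0.168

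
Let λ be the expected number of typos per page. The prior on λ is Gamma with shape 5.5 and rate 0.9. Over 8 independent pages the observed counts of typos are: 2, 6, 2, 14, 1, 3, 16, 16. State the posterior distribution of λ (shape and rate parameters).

Posterior: Gamma(shape=65.5, rate=8.9)

Total count ∑xᵢ = 60 over n = 8 pages.
Gamma is conjugate to the Poisson likelihood: posterior is Gamma(shape = 5.5+60 = 65.5, rate = 0.9+8 = 8.9).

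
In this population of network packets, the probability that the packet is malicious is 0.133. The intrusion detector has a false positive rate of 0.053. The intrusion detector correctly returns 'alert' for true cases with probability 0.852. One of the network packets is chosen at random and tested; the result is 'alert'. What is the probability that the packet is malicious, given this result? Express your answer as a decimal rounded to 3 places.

P(H | E) ≈ 0.711

Write H for 'the packet is malicious'. Prior odds H:¬H = 0.133/0.867 = 0.15340. For the 'alert' outcome, the likelihood ratio is 0.852/0.053 = 16.075.
Posterior odds = 0.15340 × 16.075 = 2.4660, so P(H|E) = 2.4660/(1+2.4660) = 0.711.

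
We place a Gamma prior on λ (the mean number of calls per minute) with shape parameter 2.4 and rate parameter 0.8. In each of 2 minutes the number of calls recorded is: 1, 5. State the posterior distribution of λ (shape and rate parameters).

Posterior: Gamma(shape=8.4, rate=2.8)

The Poisson likelihood adds the total count to the shape and the number of exposure periods to the rate. Here ∑xᵢ = 6 and n = 2, so shape 2.4→8.4 and rate 0.8→2.8.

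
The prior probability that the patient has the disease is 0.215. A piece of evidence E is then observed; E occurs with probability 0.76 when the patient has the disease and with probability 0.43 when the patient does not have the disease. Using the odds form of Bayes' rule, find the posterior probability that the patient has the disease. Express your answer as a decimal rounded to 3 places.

Prior odds = 0.215/(1−0.215) = 0.27389. In log-odds, ln(0.27389) = -1.2950.
Add log likelihood ratio: ln(1.7674) = 0.56953.
Posterior log-odds = -0.72551, so posterior odds = exp(-0.72551) = 0.48408. Converting, P(H|E) = 0.48408/1.4841 = 0.326.

Posterior probability ≈ 0.326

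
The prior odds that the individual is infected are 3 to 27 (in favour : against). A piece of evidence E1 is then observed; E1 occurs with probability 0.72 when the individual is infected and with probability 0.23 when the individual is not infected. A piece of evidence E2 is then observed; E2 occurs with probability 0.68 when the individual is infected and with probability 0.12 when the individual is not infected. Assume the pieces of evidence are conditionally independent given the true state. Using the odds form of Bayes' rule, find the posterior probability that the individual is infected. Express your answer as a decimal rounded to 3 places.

Prior odds = 3/27 = 0.11111.
Likelihood ratio for E1 = 0.72/0.23 = 3.1304.
Likelihood ratio for E2 = 0.68/0.12 = 5.6667.
Posterior odds = prior odds × LR₁ × LR₂ = 1.9710.
Posterior probability = odds/(1+odds) = 1.9710/2.9710 = 0.663.

Posterior probability ≈ 0.663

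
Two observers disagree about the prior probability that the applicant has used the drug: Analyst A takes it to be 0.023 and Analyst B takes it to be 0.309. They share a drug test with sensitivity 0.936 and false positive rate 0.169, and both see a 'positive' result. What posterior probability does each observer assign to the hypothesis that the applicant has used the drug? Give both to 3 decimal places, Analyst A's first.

Analyst A: 0.115; Analyst B: 0.712

The likelihood ratio for a 'positive' result is 0.936/0.169 = 5.5385.
Analyst A: prior odds 0.023/0.977 = 0.023541; posterior odds 0.13038; posterior probability 0.115.
Analyst B: prior odds 0.309/0.691 = 0.44718; posterior odds 2.4767; posterior probability 0.712.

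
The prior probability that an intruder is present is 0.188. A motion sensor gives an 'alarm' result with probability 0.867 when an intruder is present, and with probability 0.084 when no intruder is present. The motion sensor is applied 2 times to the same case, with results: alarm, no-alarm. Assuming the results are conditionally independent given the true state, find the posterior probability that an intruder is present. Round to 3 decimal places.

Let H be the event that an intruder is present; start with P(H) = 0.188. P('alarm'|H) = 0.867, P('alarm'|¬H) = 0.084.
Update on result 1 ('alarm'): P(H) ← 0.867·0.1880 / (0.867·0.1880 + 0.084·0.8120) = 0.16300/0.23120 = 0.7050.
Update on result 2 ('no-alarm'): P(H) ← 0.133·0.7050 / (0.133·0.7050 + 0.916·0.2950) = 0.093763/0.36399 = 0.2576.

Posterior P(H) ≈ 0.258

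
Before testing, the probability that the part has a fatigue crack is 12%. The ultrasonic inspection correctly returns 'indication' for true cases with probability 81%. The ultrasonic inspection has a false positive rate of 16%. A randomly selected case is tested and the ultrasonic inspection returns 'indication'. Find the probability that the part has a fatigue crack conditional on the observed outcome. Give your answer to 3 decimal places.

P(H | E) ≈ 0.408

Write H for 'the part has a fatigue crack'. Prior odds H:¬H = 0.12/0.88 = 0.13636. For the 'indication' outcome, the likelihood ratio is 0.81/0.16 = 5.0625.
Posterior odds = 0.13636 × 5.0625 = 0.69034, so P(H|E) = 0.69034/(1+0.69034) = 0.408.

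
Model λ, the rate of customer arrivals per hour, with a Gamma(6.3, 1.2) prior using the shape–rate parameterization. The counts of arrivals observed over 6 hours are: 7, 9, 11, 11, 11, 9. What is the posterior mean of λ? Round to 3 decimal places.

Posterior mean ≈ 8.931

The Poisson likelihood adds the total count to the shape and the number of exposure periods to the rate. Here ∑xᵢ = 58 and n = 6, so shape 6.3→64.3 and rate 1.2→7.2.
Posterior mean = shape/rate = 64.3/7.2 = 8.931.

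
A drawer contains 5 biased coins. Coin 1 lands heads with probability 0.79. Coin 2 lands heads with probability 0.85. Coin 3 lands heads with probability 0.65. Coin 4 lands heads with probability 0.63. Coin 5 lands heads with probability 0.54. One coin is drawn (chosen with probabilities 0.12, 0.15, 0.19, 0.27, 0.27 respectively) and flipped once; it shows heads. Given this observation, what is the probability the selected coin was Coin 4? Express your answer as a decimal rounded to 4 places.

Posterior probability ≈ 0.2571

Tabulate prior·likelihood by source: [1] prior 0.12, lik 0.79, product 0.09480; [2] prior 0.15, lik 0.85, product 0.1275; [3] prior 0.19, lik 0.65, product 0.1235; [4] prior 0.27, lik 0.63, product 0.1701; [5] prior 0.27, lik 0.54, product 0.1458.
Normalizing constant = 0.66170; the posterior for Coin 4 is its product over the sum, 0.1701/0.66170 = 0.2571.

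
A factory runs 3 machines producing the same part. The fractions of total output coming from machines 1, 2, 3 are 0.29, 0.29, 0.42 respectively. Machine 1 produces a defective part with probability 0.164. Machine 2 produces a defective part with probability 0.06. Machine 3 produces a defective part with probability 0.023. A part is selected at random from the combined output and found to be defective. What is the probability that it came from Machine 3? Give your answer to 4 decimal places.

Tabulate prior·likelihood by source: [1] prior 0.29, lik 0.164, product 0.04756; [2] prior 0.29, lik 0.06, product 0.01740; [3] prior 0.42, lik 0.023, product 0.009660.
Normalizing constant = 0.074620; the posterior for Machine 3 is its product over the sum, 0.009660/0.074620 = 0.1295.

Posterior probability ≈ 0.1295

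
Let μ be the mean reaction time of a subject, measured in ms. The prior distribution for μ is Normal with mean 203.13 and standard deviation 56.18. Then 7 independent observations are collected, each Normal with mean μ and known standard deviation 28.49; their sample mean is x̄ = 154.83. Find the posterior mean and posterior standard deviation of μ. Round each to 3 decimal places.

Posterior mean ≈ 156.542; posterior SD ≈ 10.576

Prior precision 1/τ₀² = 1/56.18² = 0.00031684; data precision n/σ² = 7/28.49² = 0.00862409.
Posterior precision = 0.00031684 + 0.00862409 = 0.00894092, giving posterior SD = 1/√0.00894092 = 10.576.
Posterior mean = (0.00031684·203.13 + 0.00862409·154.83) / 0.00894092 = 156.542.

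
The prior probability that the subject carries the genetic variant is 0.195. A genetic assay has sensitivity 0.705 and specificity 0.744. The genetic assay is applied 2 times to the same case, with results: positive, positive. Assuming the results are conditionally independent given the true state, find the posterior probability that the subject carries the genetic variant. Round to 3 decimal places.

With H the event that the subject carries the genetic variant, the joint likelihood of the observed sequence is P(data|H) = 0.705·0.705 = 0.49702 and P(data|¬H) = 0.256·0.256 = 0.065536.
Bayes: P(H|data) = 0.195·0.49702 / (0.195·0.49702 + 0.805·0.065536) = 0.096920/0.14968 = 0.6475.

Posterior P(H) ≈ 0.648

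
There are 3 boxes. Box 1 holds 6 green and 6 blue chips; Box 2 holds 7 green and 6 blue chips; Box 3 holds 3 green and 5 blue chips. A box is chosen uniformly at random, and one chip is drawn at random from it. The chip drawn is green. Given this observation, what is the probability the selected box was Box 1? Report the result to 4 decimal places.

Posterior probability ≈ 0.3537

Tabulate prior·likelihood by source: [1] prior 0.333333, lik 0.5, product 0.1667; [2] prior 0.333333, lik 0.5385, product 0.1795; [3] prior 0.333333, lik 0.375, product 0.1250.
Normalizing constant = 0.47115; the posterior for Box 1 is its product over the sum, 0.1667/0.47115 = 0.3537.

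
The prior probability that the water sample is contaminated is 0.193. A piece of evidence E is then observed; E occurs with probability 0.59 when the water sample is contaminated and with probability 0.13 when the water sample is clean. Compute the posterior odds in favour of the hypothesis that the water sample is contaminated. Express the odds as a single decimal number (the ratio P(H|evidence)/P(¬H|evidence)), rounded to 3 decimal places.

Prior odds = 0.193/(1−0.193) = 0.23916.
Likelihood ratio for E = 0.59/0.13 = 4.5385.
Posterior odds = prior odds × LR = 1.0854.

Posterior odds ≈ 1.085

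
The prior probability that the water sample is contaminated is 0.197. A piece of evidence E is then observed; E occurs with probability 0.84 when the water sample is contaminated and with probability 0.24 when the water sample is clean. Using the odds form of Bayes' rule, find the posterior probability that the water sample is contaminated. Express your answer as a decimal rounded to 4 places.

Posterior probability ≈ 0.4620

Prior odds = 0.197/(1−0.197) = 0.24533. In log-odds, ln(0.24533) = -1.4052.
Add log likelihood ratio: ln(3.5000) = 1.2528.
Posterior log-odds = -0.15239, so posterior odds = exp(-0.15239) = 0.85866. Converting, P(H|E) = 0.85866/1.8587 = 0.4620.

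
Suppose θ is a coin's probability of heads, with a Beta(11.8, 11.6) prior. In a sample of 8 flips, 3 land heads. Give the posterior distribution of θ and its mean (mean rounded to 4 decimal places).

Posterior: Beta(14.8, 16.6); mean ≈ 0.4713

The binomial likelihood is conjugate to the Beta prior: with 3 successes and 5 failures, the posterior is Beta(11.8+3, 11.6+5) = Beta(14.8, 16.6).
Posterior mean = α/(α+β) = 14.8/31.4 = 0.4713.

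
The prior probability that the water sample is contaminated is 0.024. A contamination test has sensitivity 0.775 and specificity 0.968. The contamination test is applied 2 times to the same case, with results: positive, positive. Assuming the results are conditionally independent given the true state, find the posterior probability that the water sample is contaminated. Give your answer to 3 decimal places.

With H the event that the water sample is contaminated, the joint likelihood of the observed sequence is P(data|H) = 0.775·0.775 = 0.60063 and P(data|¬H) = 0.032·0.032 = 0.0010240.
Bayes: P(H|data) = 0.024·0.60063 / (0.024·0.60063 + 0.976·0.0010240) = 0.014415/0.015414 = 0.9352.

Posterior P(H) ≈ 0.935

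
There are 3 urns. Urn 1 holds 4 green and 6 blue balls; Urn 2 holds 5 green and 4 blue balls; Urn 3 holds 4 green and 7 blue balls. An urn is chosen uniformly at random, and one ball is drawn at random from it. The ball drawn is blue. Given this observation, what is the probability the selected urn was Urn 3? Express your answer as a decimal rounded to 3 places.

Posterior probability ≈ 0.379

Tabulate prior·likelihood by source: [1] prior 0.333333, lik 0.6, product 0.2000; [2] prior 0.333333, lik 0.4444, product 0.1481; [3] prior 0.333333, lik 0.6364, product 0.2121.
Normalizing constant = 0.56027; the posterior for Urn 3 is its product over the sum, 0.2121/0.56027 = 0.379.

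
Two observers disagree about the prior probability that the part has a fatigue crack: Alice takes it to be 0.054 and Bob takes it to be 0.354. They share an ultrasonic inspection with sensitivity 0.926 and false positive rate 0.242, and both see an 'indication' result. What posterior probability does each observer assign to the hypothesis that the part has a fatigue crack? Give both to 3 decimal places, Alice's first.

P('+'|H) = 0.926, P('+'|¬H) = 0.242.
Alice: numerator 0.926·0.054 = 0.050004; evidence = 0.050004+0.242·0.946 = 0.27894; posterior = 0.179.
Bob: numerator 0.926·0.354 = 0.32780; evidence = 0.32780+0.242·0.646 = 0.48414; posterior = 0.677.

Alice: 0.179; Bob: 0.677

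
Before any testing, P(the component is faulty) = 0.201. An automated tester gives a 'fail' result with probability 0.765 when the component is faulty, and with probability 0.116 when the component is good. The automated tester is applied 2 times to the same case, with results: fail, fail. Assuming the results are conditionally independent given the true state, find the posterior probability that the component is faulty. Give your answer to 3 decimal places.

With H the event that the component is faulty, the joint likelihood of the observed sequence is P(data|H) = 0.765·0.765 = 0.58522 and P(data|¬H) = 0.116·0.116 = 0.013456.
Bayes: P(H|data) = 0.201·0.58522 / (0.201·0.58522 + 0.799·0.013456) = 0.11763/0.12838 = 0.9163.

Posterior P(H) ≈ 0.916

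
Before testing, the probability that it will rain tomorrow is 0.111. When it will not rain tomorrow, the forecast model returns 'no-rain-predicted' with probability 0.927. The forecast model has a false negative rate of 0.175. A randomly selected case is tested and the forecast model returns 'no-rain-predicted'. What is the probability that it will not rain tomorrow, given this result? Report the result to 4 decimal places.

Let H be the event that it will rain tomorrow. P(H) = 0.111, so P(¬H) = 0.889. With E the 'no-rain-predicted' result, P(E|H) = 0.175 and P(E|¬H) = 0.927.
P(E) = 0.175·0.111 + 0.927·0.889 = 0.019425 + 0.82410 = 0.84353.
By Bayes' theorem, P(H|E) = 0.019425 / 0.84353 = 0.0230. Hence P(¬H|E) = 1 − 0.0230 = 0.9770.

P(¬H | E) ≈ 0.9770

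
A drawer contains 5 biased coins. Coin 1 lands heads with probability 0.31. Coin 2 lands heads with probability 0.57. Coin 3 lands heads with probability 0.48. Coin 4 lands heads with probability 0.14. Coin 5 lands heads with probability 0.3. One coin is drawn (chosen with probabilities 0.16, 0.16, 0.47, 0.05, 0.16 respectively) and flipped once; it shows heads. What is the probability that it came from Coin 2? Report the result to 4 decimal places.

P(heads|C1) = 0.31; P(heads|C2) = 0.57; P(heads|C3) = 0.48; P(heads|C4) = 0.14; P(heads|C5) = 0.3.
Prior × likelihood for each source: 0.16·0.31=0.04960, 0.16·0.57=0.09120, 0.47·0.48=0.2256, 0.05·0.14=0.007000, 0.16·0.3=0.04800. Summing gives P(heads) = 0.42140.
P(Coin 2 | heads) = 0.09120 / 0.42140 = 0.2164.

Posterior probability ≈ 0.2164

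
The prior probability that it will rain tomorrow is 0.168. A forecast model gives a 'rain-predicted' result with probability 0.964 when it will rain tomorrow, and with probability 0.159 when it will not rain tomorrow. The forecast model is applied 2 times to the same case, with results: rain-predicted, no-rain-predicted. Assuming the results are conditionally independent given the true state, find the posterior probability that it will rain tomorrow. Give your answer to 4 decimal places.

Let H be the event that it will rain tomorrow; start with P(H) = 0.168. P('rain-predicted'|H) = 0.964, P('rain-predicted'|¬H) = 0.159.
Update on result 1 ('rain-predicted'): P(H) ← 0.964·0.1680 / (0.964·0.1680 + 0.159·0.8320) = 0.16195/0.29424 = 0.5504.
Update on result 2 ('no-rain-predicted'): P(H) ← 0.036·0.5504 / (0.036·0.5504 + 0.841·0.4496) = 0.019815/0.39792 = 0.0498.

Posterior P(H) ≈ 0.0498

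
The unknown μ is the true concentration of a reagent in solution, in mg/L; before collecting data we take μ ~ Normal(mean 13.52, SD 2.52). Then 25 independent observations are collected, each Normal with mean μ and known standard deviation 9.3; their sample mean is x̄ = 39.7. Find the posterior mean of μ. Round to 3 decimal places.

Posterior mean ≈ 30.467

With known σ, the Normal prior is conjugate. Weight on the data is w = (n/σ²)/(n/σ² + 1/τ₀²) = 0.289051/(0.289051+0.157470) = 0.64734.
Posterior mean = w·x̄ + (1−w)·μ₀ = 0.64734·39.7 + 0.35266·13.52 = 30.467.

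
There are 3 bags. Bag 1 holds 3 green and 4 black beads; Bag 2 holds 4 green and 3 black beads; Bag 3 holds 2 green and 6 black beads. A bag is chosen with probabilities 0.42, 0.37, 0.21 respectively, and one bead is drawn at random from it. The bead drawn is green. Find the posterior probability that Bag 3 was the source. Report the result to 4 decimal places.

Posterior probability ≈ 0.1183

P(green|Bag 1) = 0.4286; P(green|Bag 2) = 0.5714; P(green|Bag 3) = 0.25.
Prior × likelihood for each source: 0.42·0.4286=0.1800, 0.37·0.5714=0.2114, 0.21·0.25=0.05250. Summing gives P(green) = 0.44393.
P(Bag 3 | green) = 0.05250 / 0.44393 = 0.1183.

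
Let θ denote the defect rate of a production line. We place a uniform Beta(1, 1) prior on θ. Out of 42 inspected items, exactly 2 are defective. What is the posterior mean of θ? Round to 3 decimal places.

Posterior mean ≈ 0.068

The binomial likelihood is conjugate to the Beta prior: with 2 successes and 40 failures, the posterior is Beta(1+2, 1+40) = Beta(3, 41).
E[θ | data] = 3/(3+41) = 0.068.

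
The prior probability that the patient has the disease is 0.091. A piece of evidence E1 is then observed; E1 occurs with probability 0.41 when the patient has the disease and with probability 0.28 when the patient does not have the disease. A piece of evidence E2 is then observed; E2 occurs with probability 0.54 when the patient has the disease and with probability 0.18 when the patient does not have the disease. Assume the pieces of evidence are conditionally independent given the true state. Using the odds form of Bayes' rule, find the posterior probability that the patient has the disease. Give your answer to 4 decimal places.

Posterior probability ≈ 0.3054

Prior odds = 0.091/(1−0.091) = 0.10011. In log-odds, ln(0.10011) = -2.3015.
Add log likelihood ratios: ln(1.4643) + ln(3.0000) = 1.4800.
Posterior log-odds = -0.82151, so posterior odds = exp(-0.82151) = 0.43977. Converting, P(H|E) = 0.43977/1.4398 = 0.3054.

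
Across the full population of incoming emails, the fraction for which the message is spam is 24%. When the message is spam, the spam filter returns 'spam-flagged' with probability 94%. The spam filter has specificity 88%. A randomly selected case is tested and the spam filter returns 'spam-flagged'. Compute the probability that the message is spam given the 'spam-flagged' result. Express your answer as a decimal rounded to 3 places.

P(H | E) ≈ 0.712

Let H be the event that the message is spam. P(H) = 0.24, so P(¬H) = 0.76. With E the 'spam-flagged' result, P(E|H) = 0.94 and P(E|¬H) = 0.12.
P(E) = 0.94·0.24 + 0.12·0.76 = 0.22560 + 0.091200 = 0.31680.
By Bayes' theorem, P(H|E) = 0.22560 / 0.31680 = 0.712.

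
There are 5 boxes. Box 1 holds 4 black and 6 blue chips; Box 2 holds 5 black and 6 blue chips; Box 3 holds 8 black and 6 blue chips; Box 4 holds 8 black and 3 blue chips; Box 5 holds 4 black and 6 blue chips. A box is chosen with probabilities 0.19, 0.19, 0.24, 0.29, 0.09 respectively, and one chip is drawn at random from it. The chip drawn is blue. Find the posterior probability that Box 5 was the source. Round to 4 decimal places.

Tabulate prior·likelihood by source: [1] prior 0.19, lik 0.6, product 0.1140; [2] prior 0.19, lik 0.5455, product 0.1036; [3] prior 0.24, lik 0.4286, product 0.1029; [4] prior 0.29, lik 0.2727, product 0.07909; [5] prior 0.09, lik 0.6, product 0.05400.
Normalizing constant = 0.45358; the posterior for Box 5 is its product over the sum, 0.05400/0.45358 = 0.1191.

Posterior probability ≈ 0.1191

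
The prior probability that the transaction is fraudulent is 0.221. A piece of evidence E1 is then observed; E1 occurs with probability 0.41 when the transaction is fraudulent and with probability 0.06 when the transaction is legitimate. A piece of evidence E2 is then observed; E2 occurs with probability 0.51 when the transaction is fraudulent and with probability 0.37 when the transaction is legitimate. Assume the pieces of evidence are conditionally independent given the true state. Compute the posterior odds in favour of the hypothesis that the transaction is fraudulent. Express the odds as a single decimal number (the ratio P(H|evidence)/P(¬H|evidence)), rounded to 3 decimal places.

Prior odds = 0.221/(1−0.221) = 0.28370.
Likelihood ratio for E1 = 0.41/0.06 = 6.8333.
Likelihood ratio for E2 = 0.51/0.37 = 1.3784.
Posterior odds = prior odds × LR₁ × LR₂ = 2.6721.

Posterior odds ≈ 2.672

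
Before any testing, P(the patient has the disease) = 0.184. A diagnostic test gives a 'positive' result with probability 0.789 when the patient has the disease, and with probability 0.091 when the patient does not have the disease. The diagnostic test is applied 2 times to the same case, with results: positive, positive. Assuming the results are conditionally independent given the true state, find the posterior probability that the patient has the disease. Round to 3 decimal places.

Posterior P(H) ≈ 0.944

Let H be the event that the patient has the disease; start with P(H) = 0.184. P('positive'|H) = 0.789, P('positive'|¬H) = 0.091.
Update on result 1 ('positive'): P(H) ← 0.789·0.1840 / (0.789·0.1840 + 0.091·0.8160) = 0.14518/0.21943 = 0.6616.
Update on result 2 ('positive'): P(H) ← 0.789·0.6616 / (0.789·0.6616 + 0.091·0.3384) = 0.52200/0.55280 = 0.9443.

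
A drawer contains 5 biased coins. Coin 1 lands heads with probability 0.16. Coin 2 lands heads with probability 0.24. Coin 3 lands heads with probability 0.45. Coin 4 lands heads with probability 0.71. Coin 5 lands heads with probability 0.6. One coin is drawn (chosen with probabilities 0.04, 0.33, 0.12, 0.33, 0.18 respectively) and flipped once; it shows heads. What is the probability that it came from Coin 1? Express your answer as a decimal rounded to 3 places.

Posterior probability ≈ 0.013

Tabulate prior·likelihood by source: [1] prior 0.04, lik 0.16, product 0.006400; [2] prior 0.33, lik 0.24, product 0.07920; [3] prior 0.12, lik 0.45, product 0.05400; [4] prior 0.33, lik 0.71, product 0.2343; [5] prior 0.18, lik 0.6, product 0.1080.
Normalizing constant = 0.48190; the posterior for Coin 1 is its product over the sum, 0.006400/0.48190 = 0.013.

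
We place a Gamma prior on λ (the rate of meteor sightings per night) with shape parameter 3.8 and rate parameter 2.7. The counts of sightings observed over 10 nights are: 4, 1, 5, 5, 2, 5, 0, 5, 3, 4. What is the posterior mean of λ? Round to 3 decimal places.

Posterior mean ≈ 2.976

Total count ∑xᵢ = 34 over n = 10 nights.
Gamma is conjugate to the Poisson likelihood: posterior is Gamma(shape = 3.8+34 = 37.8, rate = 2.7+10 = 12.7).
Posterior mean = shape/rate = 37.8/12.7 = 2.976.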